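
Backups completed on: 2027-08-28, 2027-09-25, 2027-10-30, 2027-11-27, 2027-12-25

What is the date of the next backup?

Every date is a Saturday; gaps 28, 35, 28, 28 days.
Each is the last Saturday of its month (at least one falls on the 29th or later, ruling out '4th Saturday').
January 2028 ends with Saturday 2028-01-29.

2028-01-29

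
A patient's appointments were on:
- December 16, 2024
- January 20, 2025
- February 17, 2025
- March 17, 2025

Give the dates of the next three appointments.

April 21, 2025; May 19, 2025; June 16, 2025

Gaps: 35, 28, 28 days — a mix of 28 and 35. Every date is a Monday.
Each is the 3rd Monday of its month.
April 2025 — 3rd Monday is April 21, 2025.
3rd Monday of May 2025: May 19, 2025.
3rd Monday of June 2025: June 16, 2025.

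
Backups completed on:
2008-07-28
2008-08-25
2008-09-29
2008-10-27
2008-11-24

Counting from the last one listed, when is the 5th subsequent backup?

These are Mondays with 28, 35, 28, 28-day gaps.
Each is the final Monday of its month — 2008-09-29 is past the 28th, so '4th Monday' doesn't fit.
December 2008 ends with Monday 2008-12-29.
January 2009 ends with Monday 2009-01-26.
Last Monday of February 2009: 2009-02-23.
Last Monday of March 2009: 2009-03-30.
Last Monday of April 2009: 2009-04-27.

2009-04-27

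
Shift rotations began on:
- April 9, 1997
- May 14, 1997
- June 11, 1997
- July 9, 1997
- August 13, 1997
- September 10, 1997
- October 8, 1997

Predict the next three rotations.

November 12, 1997; December 10, 1997; January 14, 1998

These are Wednesdays at 28- or 35-day spacing (35, 28, 28, 35, 28, 28).
The pattern: 2nd Wednesday of the month.
November 1997 — 2nd Wednesday is November 12, 1997.
2nd Wednesday of December 1997: December 10, 1997.
January 1998 — 2nd Wednesday is January 14, 1998.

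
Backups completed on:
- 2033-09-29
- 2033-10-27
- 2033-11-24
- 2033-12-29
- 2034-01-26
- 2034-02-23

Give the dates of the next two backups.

2034-03-30, 2034-04-27

These are Thursdays with 28, 28, 35, 28, 28-day gaps.
Each is the final Thursday of its month — 2033-09-29 is past the 28th, so '4th Thursday' doesn't fit.
March 2034 ends with Thursday 2034-03-30.
Last Thursday of April 2034: 2034-04-27.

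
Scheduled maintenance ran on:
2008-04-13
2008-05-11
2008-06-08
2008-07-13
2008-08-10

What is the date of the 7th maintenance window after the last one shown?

2009-03-08

Gaps: 28, 28, 35, 28 days — a mix of 28 and 35. Every date is a Sunday.
Each is the 2nd Sunday of its month.
2nd Sunday of September 2008: 2008-09-14.
October 2008 — 2nd Sunday is 2008-10-12.
2nd Sunday of November 2008: 2008-11-09.
2nd Sunday of December 2008: 2008-12-14.
2nd Sunday of January 2009: 2009-01-11.
2nd Sunday of February 2009: 2009-02-08.
2nd Sunday of March 2009: 2009-03-08.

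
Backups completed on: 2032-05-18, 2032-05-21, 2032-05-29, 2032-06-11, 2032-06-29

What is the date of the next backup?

2032-07-22

Gaps: 3, 8, 13, 18 days — each gap is 5 larger than the previous one.
Next gap: 23 days. 2032-06-29 + 23 days = 2032-07-22.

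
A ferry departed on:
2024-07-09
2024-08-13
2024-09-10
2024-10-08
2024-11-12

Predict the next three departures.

All dates are Tuesdays, 35, 28, 28, 35 days apart.
Specifically, the 2nd Tuesday of each month.
2nd Tuesday of December 2024: 2024-12-10.
2nd Tuesday of January 2025: 2025-01-14.
February 2025 — 2nd Tuesday is 2025-02-11.

2024-12-10, 2025-01-14, 2025-02-11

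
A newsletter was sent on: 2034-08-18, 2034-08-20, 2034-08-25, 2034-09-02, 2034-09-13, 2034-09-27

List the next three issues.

The spacing grows by 3 each time: 2, 5, 8, 11, 14 days.
Next gap: 17 days. 2034-09-27 + 17 days = 2034-10-14.
Next gap: 20 days. 2034-10-14 + 20 days = 2034-11-03.
Next gap: 23 days. 2034-11-03 + 23 days = 2034-11-26.

2034-10-14, 2034-11-03, 2034-11-26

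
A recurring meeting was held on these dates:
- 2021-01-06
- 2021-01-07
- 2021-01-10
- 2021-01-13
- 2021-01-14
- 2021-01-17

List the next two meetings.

2021-01-20, 2021-01-21

The gap pattern 1, 3, 3, 1, 3 repeats every 3 events.
These are the Wednesdays, Thursdays and Sundays of each week.
The following Wednesday is 2021-01-20.
Next Thursday: 2021-01-21.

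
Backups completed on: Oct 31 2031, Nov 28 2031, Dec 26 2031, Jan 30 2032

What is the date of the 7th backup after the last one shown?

All Fridays; the gaps (28, 28, 35) vary with month length.
This is the last Friday of each month.
Last Friday of February 2032: Feb 27 2032.
Last Friday of March 2032: Mar 26 2032.
April 2032 ends with Friday Apr 30 2032.
Last Friday of May 2032: May 28 2032.
June 2032 ends with Friday Jun 25 2032.
Last Friday of July 2032: Jul 30 2032.
August 2032 ends with Friday Aug 27 2032.

Aug 27 2032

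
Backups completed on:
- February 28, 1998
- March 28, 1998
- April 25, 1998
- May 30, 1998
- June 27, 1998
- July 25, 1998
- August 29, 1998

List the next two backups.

These are Saturdays with 28, 28, 35, 28, 28, 35-day gaps.
Each is the final Saturday of its month — May 30, 1998 is past the 28th, so '4th Saturday' doesn't fit.
September 1998 ends with Saturday September 26, 1998.
Last Saturday of October 1998: October 31, 1998.

September 26, 1998; October 31, 1998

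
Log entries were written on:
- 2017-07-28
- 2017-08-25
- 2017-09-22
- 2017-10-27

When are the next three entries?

These are Fridays at 28- or 35-day spacing (28, 28, 35).
The pattern: 4th Friday of the month.
4th Friday of November 2017: 2017-11-24.
December 2017 — 4th Friday is 2017-12-22.
January 2018 — 4th Friday is 2018-01-26.

2017-11-24, 2017-12-22, 2018-01-26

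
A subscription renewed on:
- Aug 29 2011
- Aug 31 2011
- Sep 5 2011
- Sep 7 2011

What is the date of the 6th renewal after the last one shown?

Sep 28 2011

Every event lands on a Monday or Wednesday (gaps cycle 2, 5, 2).
So the schedule is: every Monday and Wednesday.
The following Monday is Sep 12 2011.
The following Wednesday is Sep 14 2011.
Next Monday: Sep 19 2011.
The following Wednesday is Sep 21 2011.
Next Monday: Sep 26 2011.
The following Wednesday is Sep 28 2011.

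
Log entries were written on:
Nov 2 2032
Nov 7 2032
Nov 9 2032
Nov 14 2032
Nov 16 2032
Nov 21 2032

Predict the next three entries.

Gaps: 5, 2, 5, 2, 5 days — not constant, but cyclic with period 2.
The events fall on every Tuesday and Sunday.
Next Tuesday: Nov 23 2032.
Next Sunday: Nov 28 2032.
The following Tuesday is Nov 30 2032.

Nov 23 2032, Nov 28 2032, Nov 30 2032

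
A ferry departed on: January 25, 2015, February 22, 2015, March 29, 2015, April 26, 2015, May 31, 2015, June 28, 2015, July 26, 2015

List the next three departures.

All Sundays; the gaps (28, 35, 28, 35, 28, 28) vary with month length.
This is the last Sunday of each month.
Last Sunday of August 2015: August 30, 2015.
September 2015 ends with Sunday September 27, 2015.
October 2015 ends with Sunday October 25, 2015.

August 30, 2015; September 27, 2015; October 25, 2015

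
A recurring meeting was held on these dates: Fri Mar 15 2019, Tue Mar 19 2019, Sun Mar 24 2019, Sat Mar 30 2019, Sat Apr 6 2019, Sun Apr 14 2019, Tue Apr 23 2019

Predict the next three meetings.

Fri May 3 2019, Tue May 14 2019, Sun May 26 2019

The spacing grows by 1 each time: 4, 5, 6, 7, 8, 9 days.
Next gap: 10 days. Tue Apr 23 2019 + 10 days = Fri May 3 2019.
Next gap: 11 days. Fri May 3 2019 + 11 days = Tue May 14 2019.
Next gap: 12 days. Tue May 14 2019 + 12 days = Sun May 26 2019.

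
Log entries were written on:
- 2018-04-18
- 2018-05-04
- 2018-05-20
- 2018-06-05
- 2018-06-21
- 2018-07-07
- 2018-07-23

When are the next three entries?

Gaps between consecutive events: 16, 16, 16, 16, 16, 16 days — a constant 16-day interval.
2018-07-23 + 16 days = 2018-08-08.
2018-08-08 + 16 days = 2018-08-24.
2018-08-24 + 16 days = 2018-09-09.

2018-08-08, 2018-08-24, 2018-09-09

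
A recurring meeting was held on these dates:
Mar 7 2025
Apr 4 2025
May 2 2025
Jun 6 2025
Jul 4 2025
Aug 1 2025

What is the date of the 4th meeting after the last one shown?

Dec 5 2025

All dates are Fridays, 28, 28, 35, 28, 28 days apart.
Specifically, the 1st Friday of each month.
1st Friday of September 2025: Sep 5 2025.
1st Friday of October 2025: Oct 3 2025.
1st Friday of November 2025: Nov 7 2025.
1st Friday of December 2025: Dec 5 2025.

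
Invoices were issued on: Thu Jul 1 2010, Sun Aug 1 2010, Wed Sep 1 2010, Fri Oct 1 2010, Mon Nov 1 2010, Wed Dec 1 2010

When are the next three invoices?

The day-of-month is always 1 (31, 31, 30, 31, 30 days between events).
So this recurs on the 1st of each month.
Next: January 2011 → Sat Jan 1 2011.
February 2011: Tue Feb 1 2011.
Next: March 2011 → Tue Mar 1 2011.

Sat Jan 1 2011, Tue Feb 1 2011, Tue Mar 1 2011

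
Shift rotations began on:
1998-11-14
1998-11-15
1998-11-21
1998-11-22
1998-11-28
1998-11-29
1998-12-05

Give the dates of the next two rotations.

1998-12-06, 1998-12-12

Every event lands on a Saturday or Sunday (gaps cycle 1, 6, 1, 6, 1, 6).
So the schedule is: every Saturday and Sunday.
The following Sunday is 1998-12-06.
Next Saturday: 1998-12-12.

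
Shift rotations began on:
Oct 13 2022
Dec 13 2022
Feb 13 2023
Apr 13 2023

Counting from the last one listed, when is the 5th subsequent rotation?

Feb 13 2024

Each date is the 13th; the gaps (61, 62, 59) track the month lengths.
The rule is the 13th of every 2 months.
June 2023: Jun 13 2023.
Next: August 2023 → Aug 13 2023.
October 2023: Oct 13 2023.
December 2023: Dec 13 2023.
February 2024: Feb 13 2024.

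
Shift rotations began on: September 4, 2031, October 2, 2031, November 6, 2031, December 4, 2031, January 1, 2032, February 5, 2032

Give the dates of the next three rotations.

March 4, 2032; April 1, 2032; May 6, 2032

These are Thursdays at 28- or 35-day spacing (28, 35, 28, 28, 35).
The pattern: 1st Thursday of the month.
March 2032 — 1st Thursday is March 4, 2032.
1st Thursday of April 2032: April 1, 2032.
May 2032 — 1st Thursday is May 6, 2032.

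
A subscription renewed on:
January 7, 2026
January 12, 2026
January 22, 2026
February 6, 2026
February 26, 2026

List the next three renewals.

March 23, 2026; April 22, 2026; May 27, 2026

Gaps: 5, 10, 15, 20 days — each gap is 5 larger than the previous one.
Next gap: 25 days. February 26, 2026 + 25 days = March 23, 2026.
Next gap: 30 days. March 23, 2026 + 30 days = April 22, 2026.
Next gap: 35 days. April 22, 2026 + 35 days = May 27, 2026.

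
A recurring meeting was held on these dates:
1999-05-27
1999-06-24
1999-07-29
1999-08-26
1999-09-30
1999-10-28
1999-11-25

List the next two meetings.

All Thursdays; the gaps (28, 35, 28, 35, 28, 28) vary with month length.
This is the last Thursday of each month.
Last Thursday of December 1999: 1999-12-30.
Last Thursday of January 2000: 2000-01-27.

1999-12-30, 2000-01-27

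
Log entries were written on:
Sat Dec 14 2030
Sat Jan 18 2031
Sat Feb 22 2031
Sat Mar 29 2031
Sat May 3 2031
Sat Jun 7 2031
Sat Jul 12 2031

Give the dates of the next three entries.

The spacing is 35, 35, 35, 35, 35, 35 days — always 35 days.
Sat Jul 12 2031 + 35 days = Sat Aug 16 2031.
Sat Aug 16 2031 + 35 days = Sat Sep 20 2031.
Sat Sep 20 2031 + 35 days = Sat Oct 25 2031.

Sat Aug 16 2031, Sat Sep 20 2031, Sat Oct 25 2031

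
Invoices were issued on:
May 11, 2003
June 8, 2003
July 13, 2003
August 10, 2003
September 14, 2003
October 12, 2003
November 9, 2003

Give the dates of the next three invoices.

December 14, 2003; January 11, 2004; February 8, 2004

These are Sundays at 28- or 35-day spacing (28, 35, 28, 35, 28, 28).
The pattern: 2nd Sunday of the month.
2nd Sunday of December 2003: December 14, 2003.
January 2004 — 2nd Sunday is January 11, 2004.
February 2004 — 2nd Sunday is February 8, 2004.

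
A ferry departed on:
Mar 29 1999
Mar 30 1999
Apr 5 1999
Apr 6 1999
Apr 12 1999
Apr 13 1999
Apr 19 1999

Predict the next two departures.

The gap pattern 1, 6, 1, 6, 1, 6 repeats every 2 events.
These are the Mondays and Tuesdays of each week.
Next Tuesday: Apr 20 1999.
The following Monday is Apr 26 1999.

Apr 20 1999, Apr 26 1999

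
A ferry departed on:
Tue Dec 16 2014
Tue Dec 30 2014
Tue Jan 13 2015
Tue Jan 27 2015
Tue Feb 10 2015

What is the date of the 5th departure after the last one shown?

Tue Apr 21 2015

Gaps between consecutive events: 14, 14, 14, 14 days — a constant 14-day interval.
Tue Feb 10 2015 + 14 days = Tue Feb 24 2015.
Tue Feb 24 2015 + 14 days = Tue Mar 10 2015.
Tue Mar 10 2015 + 14 days = Tue Mar 24 2015.
Tue Mar 24 2015 + 14 days = Tue Apr 7 2015.
Tue Apr 7 2015 + 14 days = Tue Apr 21 2015.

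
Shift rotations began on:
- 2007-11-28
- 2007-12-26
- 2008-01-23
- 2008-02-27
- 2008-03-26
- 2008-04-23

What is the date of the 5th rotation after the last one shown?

All dates are Wednesdays, 28, 28, 35, 28, 28 days apart.
Specifically, the 4th Wednesday of each month.
4th Wednesday of May 2008: 2008-05-28.
June 2008 — 4th Wednesday is 2008-06-25.
4th Wednesday of July 2008: 2008-07-23.
4th Wednesday of August 2008: 2008-08-27.
4th Wednesday of September 2008: 2008-09-24.

2008-09-24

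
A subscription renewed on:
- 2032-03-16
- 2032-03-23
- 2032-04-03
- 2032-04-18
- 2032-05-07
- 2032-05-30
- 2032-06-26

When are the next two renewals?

The spacing grows by 4 each time: 7, 11, 15, 19, 23, 27 days.
Next gap: 31 days. 2032-06-26 + 31 days = 2032-07-27.
Next gap: 35 days. 2032-07-27 + 35 days = 2032-08-31.

2032-07-27, 2032-08-31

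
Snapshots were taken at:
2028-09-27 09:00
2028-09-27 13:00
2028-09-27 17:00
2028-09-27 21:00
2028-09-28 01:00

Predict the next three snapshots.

2028-09-28 05:00, 2028-09-28 09:00, 2028-09-28 13:00

The interval is a steady 4 hours (4, 4, 4, 4).
2028-09-28 01:00 + 4 h = 2028-09-28 05:00.
2028-09-28 05:00 + 4 h = 2028-09-28 09:00.
2028-09-28 09:00 + 4 h = 2028-09-28 13:00.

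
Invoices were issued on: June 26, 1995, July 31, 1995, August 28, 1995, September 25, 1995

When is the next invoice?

Every date is a Monday; gaps 35, 28, 28 days.
Each is the last Monday of its month (at least one falls on the 29th or later, ruling out '4th Monday').
October 1995 ends with Monday October 30, 1995.

October 30, 1995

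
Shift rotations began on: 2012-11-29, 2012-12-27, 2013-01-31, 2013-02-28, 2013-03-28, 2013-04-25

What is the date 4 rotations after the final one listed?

These are Thursdays with 28, 35, 28, 28, 28-day gaps.
Each is the final Thursday of its month — 2012-11-29 is past the 28th, so '4th Thursday' doesn't fit.
May 2013 ends with Thursday 2013-05-30.
Last Thursday of June 2013: 2013-06-27.
July 2013 ends with Thursday 2013-07-25.
Last Thursday of August 2013: 2013-08-29.

2013-08-29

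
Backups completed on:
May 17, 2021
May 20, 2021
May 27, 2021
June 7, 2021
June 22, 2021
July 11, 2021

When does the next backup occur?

August 3, 2021

The spacing grows by 4 each time: 3, 7, 11, 15, 19 days.
Next gap: 23 days. July 11, 2021 + 23 days = August 3, 2021.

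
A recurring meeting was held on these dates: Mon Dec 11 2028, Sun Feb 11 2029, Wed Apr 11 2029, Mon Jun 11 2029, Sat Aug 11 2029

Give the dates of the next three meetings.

Thu Oct 11 2029, Tue Dec 11 2029, Mon Feb 11 2030

Each date is the 11th; the gaps (62, 59, 61, 61) track the month lengths.
The rule is the 11th of every 2 months.
October 2029: Thu Oct 11 2029.
December 2029: Tue Dec 11 2029.
February 2030: Mon Feb 11 2030.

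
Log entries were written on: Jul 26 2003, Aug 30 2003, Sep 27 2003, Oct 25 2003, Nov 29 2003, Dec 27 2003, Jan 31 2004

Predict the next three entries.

All Saturdays; the gaps (35, 28, 28, 35, 28, 35) vary with month length.
This is the last Saturday of each month.
Last Saturday of February 2004: Feb 28 2004.
March 2004 ends with Saturday Mar 27 2004.
Last Saturday of April 2004: Apr 24 2004.

Feb 28 2004, Mar 27 2004, Apr 24 2004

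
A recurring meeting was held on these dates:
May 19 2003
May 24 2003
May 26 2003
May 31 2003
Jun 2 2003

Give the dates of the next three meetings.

Jun 7 2003, Jun 9 2003, Jun 14 2003

Every event lands on a Monday or Saturday (gaps cycle 5, 2, 5, 2).
So the schedule is: every Monday and Saturday.
Next Saturday: Jun 7 2003.
The following Monday is Jun 9 2003.
Next Saturday: Jun 14 2003.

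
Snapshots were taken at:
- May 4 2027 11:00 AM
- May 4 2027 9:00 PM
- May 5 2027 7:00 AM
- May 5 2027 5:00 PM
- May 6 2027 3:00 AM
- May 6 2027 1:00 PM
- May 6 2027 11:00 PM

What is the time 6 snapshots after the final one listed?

May 9 2027 11:00 AM

Spacing: 10, 10, 10, 10, 10, 10 h — constant 10 h.
May 6 2027 11:00 PM + 10 h = May 7 2027 9:00 AM.
May 7 2027 9:00 AM + 10 h = May 7 2027 7:00 PM.
May 7 2027 7:00 PM + 10 h = May 8 2027 5:00 AM.
May 8 2027 5:00 AM + 10 h = May 8 2027 3:00 PM.
May 8 2027 3:00 PM + 10 h = May 9 2027 1:00 AM.
May 9 2027 1:00 AM + 10 h = May 9 2027 11:00 AM.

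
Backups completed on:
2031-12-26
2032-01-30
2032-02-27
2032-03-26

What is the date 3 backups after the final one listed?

2032-06-25

Every date is a Friday; gaps 35, 28, 28 days.
Each is the last Friday of its month (at least one falls on the 29th or later, ruling out '4th Friday').
April 2032 ends with Friday 2032-04-30.
Last Friday of May 2032: 2032-05-28.
Last Friday of June 2032: 2032-06-25.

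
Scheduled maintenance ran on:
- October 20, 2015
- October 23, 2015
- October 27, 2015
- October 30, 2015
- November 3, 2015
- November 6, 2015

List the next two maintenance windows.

November 10, 2015; November 13, 2015

Every event lands on a Tuesday or Friday (gaps cycle 3, 4, 3, 4, 3).
So the schedule is: every Tuesday and Friday.
Next Tuesday: November 10, 2015.
Next Friday: November 13, 2015.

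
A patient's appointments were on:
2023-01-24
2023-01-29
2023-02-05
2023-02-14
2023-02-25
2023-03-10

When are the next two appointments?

The spacing grows by 2 each time: 5, 7, 9, 11, 13 days.
Next gap: 15 days. 2023-03-10 + 15 days = 2023-03-25.
Next gap: 17 days. 2023-03-25 + 17 days = 2023-04-11.

2023-03-25, 2023-04-11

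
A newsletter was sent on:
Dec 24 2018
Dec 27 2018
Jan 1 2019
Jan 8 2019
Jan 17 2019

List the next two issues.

Jan 28 2019, Feb 10 2019

Intervals are 3, 5, 7, 9 days — an arithmetic progression with common difference 2.
Next gap: 11 days. Jan 17 2019 + 11 days = Jan 28 2019.
Next gap: 13 days. Jan 28 2019 + 13 days = Feb 10 2019.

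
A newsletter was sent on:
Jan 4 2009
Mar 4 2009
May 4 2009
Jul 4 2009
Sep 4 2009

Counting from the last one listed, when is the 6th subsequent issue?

Gaps: 59, 61, 61, 62 days — not constant. Every event is on the 4th of the month.
Pattern: the 4th of every 2 months.
Next: November 2009 → Nov 4 2009.
January 2010: Jan 4 2010.
Next: March 2010 → Mar 4 2010.
May 2010: May 4 2010.
July 2010: Jul 4 2010.
Next: September 2010 → Sep 4 2010.

Sep 4 2010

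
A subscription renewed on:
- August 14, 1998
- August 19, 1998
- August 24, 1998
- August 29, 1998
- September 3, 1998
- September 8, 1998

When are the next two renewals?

September 13, 1998; September 18, 1998

Gaps between consecutive events: 5, 5, 5, 5, 5 days — a constant 5-day interval.
September 8, 1998 + 5 days = September 13, 1998.
September 13, 1998 + 5 days = September 18, 1998.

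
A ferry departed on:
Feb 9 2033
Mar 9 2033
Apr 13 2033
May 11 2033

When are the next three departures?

Gaps: 28, 35, 28 days — a mix of 28 and 35. Every date is a Wednesday.
Each is the 2nd Wednesday of its month.
June 2033 — 2nd Wednesday is Jun 8 2033.
July 2033 — 2nd Wednesday is Jul 13 2033.
2nd Wednesday of August 2033: Aug 10 2033.

Jun 8 2033, Jul 13 2033, Aug 10 2033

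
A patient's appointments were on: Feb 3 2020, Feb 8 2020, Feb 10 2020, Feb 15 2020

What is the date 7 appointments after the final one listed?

Mar 9 2020

The gap pattern 5, 2, 5 repeats every 2 events.
These are the Mondays and Saturdays of each week.
The following Monday is Feb 17 2020.
The following Saturday is Feb 22 2020.
The following Monday is Feb 24 2020.
The following Saturday is Feb 29 2020.
Next Monday: Mar 2 2020.
Next Saturday: Mar 7 2020.
Next Monday: Mar 9 2020.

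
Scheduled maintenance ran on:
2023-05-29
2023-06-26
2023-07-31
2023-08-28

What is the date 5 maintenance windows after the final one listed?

All Mondays; the gaps (28, 35, 28) vary with month length.
This is the last Monday of each month.
Last Monday of September 2023: 2023-09-25.
October 2023 ends with Monday 2023-10-30.
November 2023 ends with Monday 2023-11-27.
December 2023 ends with Monday 2023-12-25.
January 2024 ends with Monday 2024-01-29.

2024-01-29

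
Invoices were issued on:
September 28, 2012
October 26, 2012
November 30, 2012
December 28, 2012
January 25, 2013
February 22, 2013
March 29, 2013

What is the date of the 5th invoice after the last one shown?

August 30, 2013

Every date is a Friday; gaps 28, 35, 28, 28, 28, 35 days.
Each is the last Friday of its month (at least one falls on the 29th or later, ruling out '4th Friday').
April 2013 ends with Friday April 26, 2013.
Last Friday of May 2013: May 31, 2013.
June 2013 ends with Friday June 28, 2013.
July 2013 ends with Friday July 26, 2013.
August 2013 ends with Friday August 30, 2013.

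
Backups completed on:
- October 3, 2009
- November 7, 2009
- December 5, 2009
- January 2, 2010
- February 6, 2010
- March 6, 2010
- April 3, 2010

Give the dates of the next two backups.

All dates are Saturdays, 35, 28, 28, 35, 28, 28 days apart.
Specifically, the 1st Saturday of each month.
1st Saturday of May 2010: May 1, 2010.
June 2010 — 1st Saturday is June 5, 2010.

May 1, 2010; June 5, 2010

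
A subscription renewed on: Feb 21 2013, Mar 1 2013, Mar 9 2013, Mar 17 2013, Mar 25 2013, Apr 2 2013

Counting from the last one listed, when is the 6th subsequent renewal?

The spacing is 8, 8, 8, 8, 8 days — always 8 days.
Apr 2 2013 + 8 days = Apr 10 2013.
Apr 10 2013 + 8 days = Apr 18 2013.
Apr 18 2013 + 8 days = Apr 26 2013.
Apr 26 2013 + 8 days = May 4 2013.
May 4 2013 + 8 days = May 12 2013.
May 12 2013 + 8 days = May 20 2013.

May 20 2013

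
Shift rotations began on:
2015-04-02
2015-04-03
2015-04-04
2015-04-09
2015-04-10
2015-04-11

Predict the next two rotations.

Gaps: 1, 1, 5, 1, 1 days — not constant, but cyclic with period 3.
The events fall on every Thursday, Friday and Saturday.
The following Thursday is 2015-04-16.
The following Friday is 2015-04-17.

2015-04-16, 2015-04-17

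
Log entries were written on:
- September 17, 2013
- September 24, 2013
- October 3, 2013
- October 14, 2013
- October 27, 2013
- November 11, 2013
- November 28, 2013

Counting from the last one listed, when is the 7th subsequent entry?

May 22, 2014

Gaps: 7, 9, 11, 13, 15, 17 days — each gap is 2 larger than the previous one.
Next gap: 19 days. November 28, 2013 + 19 days = December 17, 2013.
Next gap: 21 days. December 17, 2013 + 21 days = January 7, 2014.
Next gap: 23 days. January 7, 2014 + 23 days = January 30, 2014.
Next gap: 25 days. January 30, 2014 + 25 days = February 24, 2014.
Next gap: 27 days. February 24, 2014 + 27 days = March 23, 2014.
Next gap: 29 days. March 23, 2014 + 29 days = April 21, 2014.
Next gap: 31 days. April 21, 2014 + 31 days = May 22, 2014.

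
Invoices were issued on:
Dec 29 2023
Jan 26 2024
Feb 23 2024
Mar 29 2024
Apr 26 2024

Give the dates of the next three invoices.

May 31 2024, Jun 28 2024, Jul 26 2024

These are Fridays with 28, 28, 35, 28-day gaps.
Each is the final Friday of its month — Dec 29 2023 is past the 28th, so '4th Friday' doesn't fit.
Last Friday of May 2024: May 31 2024.
Last Friday of June 2024: Jun 28 2024.
Last Friday of July 2024: Jul 26 2024.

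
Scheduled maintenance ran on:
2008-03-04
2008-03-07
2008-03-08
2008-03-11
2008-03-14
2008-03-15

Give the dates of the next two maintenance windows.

2008-03-18, 2008-03-21

Every event lands on a Tuesday or Friday or Saturday (gaps cycle 3, 1, 3, 3, 1).
So the schedule is: every Tuesday, Friday and Saturday.
Next Tuesday: 2008-03-18.
The following Friday is 2008-03-21.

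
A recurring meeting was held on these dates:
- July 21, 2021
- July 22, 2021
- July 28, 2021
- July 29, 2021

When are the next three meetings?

The gap pattern 1, 6, 1 repeats every 2 events.
These are the Wednesdays and Thursdays of each week.
The following Wednesday is August 4, 2021.
The following Thursday is August 5, 2021.
The following Wednesday is August 11, 2021.

August 4, 2021; August 5, 2021; August 11, 2021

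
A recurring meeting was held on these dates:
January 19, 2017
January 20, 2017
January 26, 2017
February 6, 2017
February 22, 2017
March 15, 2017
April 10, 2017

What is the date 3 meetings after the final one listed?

July 27, 2017

The spacing grows by 5 each time: 1, 6, 11, 16, 21, 26 days.
Next gap: 31 days. April 10, 2017 + 31 days = May 11, 2017.
Next gap: 36 days. May 11, 2017 + 36 days = June 16, 2017.
Next gap: 41 days. June 16, 2017 + 41 days = July 27, 2017.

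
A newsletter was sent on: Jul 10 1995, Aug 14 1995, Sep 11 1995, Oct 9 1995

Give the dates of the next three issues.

These are Mondays at 28- or 35-day spacing (35, 28, 28).
The pattern: 2nd Monday of the month.
November 1995 — 2nd Monday is Nov 13 1995.
2nd Monday of December 1995: Dec 11 1995.
January 1996 — 2nd Monday is Jan 8 1996.

Nov 13 1995, Dec 11 1995, Jan 8 1996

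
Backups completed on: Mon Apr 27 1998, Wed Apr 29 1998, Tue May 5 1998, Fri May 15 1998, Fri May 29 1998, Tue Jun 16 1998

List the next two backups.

Wed Jul 8 1998, Mon Aug 3 1998

Gaps: 2, 6, 10, 14, 18 days — each gap is 4 larger than the previous one.
Next gap: 22 days. Tue Jun 16 1998 + 22 days = Wed Jul 8 1998.
Next gap: 26 days. Wed Jul 8 1998 + 26 days = Mon Aug 3 1998.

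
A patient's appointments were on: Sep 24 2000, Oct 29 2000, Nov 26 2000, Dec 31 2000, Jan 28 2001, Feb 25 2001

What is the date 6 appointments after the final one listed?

All Sundays; the gaps (35, 28, 35, 28, 28) vary with month length.
This is the last Sunday of each month.
Last Sunday of March 2001: Mar 25 2001.
April 2001 ends with Sunday Apr 29 2001.
May 2001 ends with Sunday May 27 2001.
June 2001 ends with Sunday Jun 24 2001.
July 2001 ends with Sunday Jul 29 2001.
August 2001 ends with Sunday Aug 26 2001.

Aug 26 2001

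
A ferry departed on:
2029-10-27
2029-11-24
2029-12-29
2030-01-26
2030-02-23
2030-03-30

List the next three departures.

2030-04-27, 2030-05-25, 2030-06-29

All Saturdays; the gaps (28, 35, 28, 28, 35) vary with month length.
This is the last Saturday of each month.
Last Saturday of April 2030: 2030-04-27.
Last Saturday of May 2030: 2030-05-25.
Last Saturday of June 2030: 2030-06-29.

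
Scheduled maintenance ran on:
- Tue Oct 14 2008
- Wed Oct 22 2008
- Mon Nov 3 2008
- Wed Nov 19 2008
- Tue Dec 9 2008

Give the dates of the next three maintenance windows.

Intervals are 8, 12, 16, 20 days — an arithmetic progression with common difference 4.
Next gap: 24 days. Tue Dec 9 2008 + 24 days = Fri Jan 2 2009.
Next gap: 28 days. Fri Jan 2 2009 + 28 days = Fri Jan 30 2009.
Next gap: 32 days. Fri Jan 30 2009 + 32 days = Tue Mar 3 2009.

Fri Jan 2 2009, Fri Jan 30 2009, Tue Mar 3 2009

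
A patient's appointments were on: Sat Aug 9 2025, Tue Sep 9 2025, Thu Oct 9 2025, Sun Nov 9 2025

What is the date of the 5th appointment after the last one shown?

The day-of-month is always 9 (31, 30, 31 days between events).
So this recurs on the 9th of each month.
Next: December 2025 → Tue Dec 9 2025.
January 2026: Fri Jan 9 2026.
February 2026: Mon Feb 9 2026.
March 2026: Mon Mar 9 2026.
April 2026: Thu Apr 9 2026.

Thu Apr 9 2026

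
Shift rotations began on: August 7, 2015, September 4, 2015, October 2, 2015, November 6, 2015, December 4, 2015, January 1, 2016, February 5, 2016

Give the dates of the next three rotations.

These are Fridays at 28- or 35-day spacing (28, 28, 35, 28, 28, 35).
The pattern: 1st Friday of the month.
1st Friday of March 2016: March 4, 2016.
April 2016 — 1st Friday is April 1, 2016.
1st Friday of May 2016: May 6, 2016.

March 4, 2016; April 1, 2016; May 6, 2016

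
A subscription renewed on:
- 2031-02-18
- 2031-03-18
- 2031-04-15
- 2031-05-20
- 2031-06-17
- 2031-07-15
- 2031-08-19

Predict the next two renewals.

These are Tuesdays at 28- or 35-day spacing (28, 28, 35, 28, 28, 35).
The pattern: 3rd Tuesday of the month.
3rd Tuesday of September 2031: 2031-09-16.
October 2031 — 3rd Tuesday is 2031-10-21.

2031-09-16, 2031-10-21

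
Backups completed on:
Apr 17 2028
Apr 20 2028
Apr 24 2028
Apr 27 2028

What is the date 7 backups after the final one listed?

Every event lands on a Monday or Thursday (gaps cycle 3, 4, 3).
So the schedule is: every Monday and Thursday.
The following Monday is May 1 2028.
The following Thursday is May 4 2028.
Next Monday: May 8 2028.
The following Thursday is May 11 2028.
The following Monday is May 15 2028.
Next Thursday: May 18 2028.
The following Monday is May 22 2028.

May 22 2028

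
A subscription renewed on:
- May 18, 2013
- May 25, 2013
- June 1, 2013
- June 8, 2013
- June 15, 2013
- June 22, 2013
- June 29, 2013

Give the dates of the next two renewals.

July 6, 2013; July 13, 2013

The spacing is 7, 7, 7, 7, 7, 7 days — always 7 days.
June 29, 2013 + 7 days = July 6, 2013.
July 6, 2013 + 7 days = July 13, 2013.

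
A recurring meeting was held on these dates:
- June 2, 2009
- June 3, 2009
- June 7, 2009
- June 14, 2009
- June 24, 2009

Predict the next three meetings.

The spacing grows by 3 each time: 1, 4, 7, 10 days.
Next gap: 13 days. June 24, 2009 + 13 days = July 7, 2009.
Next gap: 16 days. July 7, 2009 + 16 days = July 23, 2009.
Next gap: 19 days. July 23, 2009 + 19 days = August 11, 2009.

July 7, 2009; July 23, 2009; August 11, 2009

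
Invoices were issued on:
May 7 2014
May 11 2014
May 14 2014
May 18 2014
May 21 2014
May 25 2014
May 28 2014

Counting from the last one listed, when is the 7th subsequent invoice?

Every event lands on a Wednesday or Sunday (gaps cycle 4, 3, 4, 3, 4, 3).
So the schedule is: every Wednesday and Sunday.
The following Sunday is Jun 1 2014.
The following Wednesday is Jun 4 2014.
The following Sunday is Jun 8 2014.
Next Wednesday: Jun 11 2014.
Next Sunday: Jun 15 2014.
Next Wednesday: Jun 18 2014.
Next Sunday: Jun 22 2014.

Jun 22 2014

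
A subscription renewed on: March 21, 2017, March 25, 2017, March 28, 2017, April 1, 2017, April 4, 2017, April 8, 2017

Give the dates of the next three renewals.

April 11, 2017; April 15, 2017; April 18, 2017

Every event lands on a Tuesday or Saturday (gaps cycle 4, 3, 4, 3, 4).
So the schedule is: every Tuesday and Saturday.
Next Tuesday: April 11, 2017.
Next Saturday: April 15, 2017.
Next Tuesday: April 18, 2017.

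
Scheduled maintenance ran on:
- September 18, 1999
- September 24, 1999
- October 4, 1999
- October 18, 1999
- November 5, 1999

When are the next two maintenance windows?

Gaps: 6, 10, 14, 18 days — each gap is 4 larger than the previous one.
Next gap: 22 days. November 5, 1999 + 22 days = November 27, 1999.
Next gap: 26 days. November 27, 1999 + 26 days = December 23, 1999.

November 27, 1999; December 23, 1999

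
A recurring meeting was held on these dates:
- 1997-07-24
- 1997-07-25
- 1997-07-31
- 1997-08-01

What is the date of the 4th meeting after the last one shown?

Gaps: 1, 6, 1 days — not constant, but cyclic with period 2.
The events fall on every Thursday and Friday.
The following Thursday is 1997-08-07.
The following Friday is 1997-08-08.
The following Thursday is 1997-08-14.
The following Friday is 1997-08-15.

1997-08-15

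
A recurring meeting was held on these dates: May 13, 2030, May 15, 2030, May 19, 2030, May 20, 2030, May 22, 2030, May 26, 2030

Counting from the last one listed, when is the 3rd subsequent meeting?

June 2, 2030

The gap pattern 2, 4, 1, 2, 4 repeats every 3 events.
These are the Mondays, Wednesdays and Sundays of each week.
The following Monday is May 27, 2030.
Next Wednesday: May 29, 2030.
Next Sunday: June 2, 2030.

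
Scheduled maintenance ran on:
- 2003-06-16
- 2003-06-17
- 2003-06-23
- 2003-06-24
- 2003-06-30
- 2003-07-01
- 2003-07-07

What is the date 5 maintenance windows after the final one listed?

2003-07-22

Every event lands on a Monday or Tuesday (gaps cycle 1, 6, 1, 6, 1, 6).
So the schedule is: every Monday and Tuesday.
The following Tuesday is 2003-07-08.
Next Monday: 2003-07-14.
The following Tuesday is 2003-07-15.
Next Monday: 2003-07-21.
Next Tuesday: 2003-07-22.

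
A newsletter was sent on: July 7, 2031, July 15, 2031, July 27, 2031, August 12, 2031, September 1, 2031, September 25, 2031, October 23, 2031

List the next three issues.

November 24, 2031; December 30, 2031; February 8, 2032

Gaps: 8, 12, 16, 20, 24, 28 days — each gap is 4 larger than the previous one.
Next gap: 32 days. October 23, 2031 + 32 days = November 24, 2031.
Next gap: 36 days. November 24, 2031 + 36 days = December 30, 2031.
Next gap: 40 days. December 30, 2031 + 40 days = February 8, 2032.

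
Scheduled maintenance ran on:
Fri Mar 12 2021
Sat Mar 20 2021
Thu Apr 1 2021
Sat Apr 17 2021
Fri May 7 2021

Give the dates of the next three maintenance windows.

Intervals are 8, 12, 16, 20 days — an arithmetic progression with common difference 4.
Next gap: 24 days. Fri May 7 2021 + 24 days = Mon May 31 2021.
Next gap: 28 days. Mon May 31 2021 + 28 days = Mon Jun 28 2021.
Next gap: 32 days. Mon Jun 28 2021 + 32 days = Fri Jul 30 2021.

Mon May 31 2021, Mon Jun 28 2021, Fri Jul 30 2021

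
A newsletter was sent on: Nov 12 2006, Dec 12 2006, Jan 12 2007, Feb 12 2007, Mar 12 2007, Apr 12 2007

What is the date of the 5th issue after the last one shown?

Sep 12 2007

The day-of-month is always 12 (30, 31, 31, 28, 31 days between events).
So this recurs on the 12th of each month.
Next: May 2007 → May 12 2007.
June 2007: Jun 12 2007.
July 2007: Jul 12 2007.
Next: August 2007 → Aug 12 2007.
September 2007: Sep 12 2007.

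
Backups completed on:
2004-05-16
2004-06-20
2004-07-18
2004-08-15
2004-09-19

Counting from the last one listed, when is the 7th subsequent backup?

Gaps: 35, 28, 28, 35 days — a mix of 28 and 35. Every date is a Sunday.
Each is the 3rd Sunday of its month.
3rd Sunday of October 2004: 2004-10-17.
3rd Sunday of November 2004: 2004-11-21.
December 2004 — 3rd Sunday is 2004-12-19.
3rd Sunday of January 2005: 2005-01-16.
February 2005 — 3rd Sunday is 2005-02-20.
March 2005 — 3rd Sunday is 2005-03-20.
3rd Sunday of April 2005: 2005-04-17.

2005-04-17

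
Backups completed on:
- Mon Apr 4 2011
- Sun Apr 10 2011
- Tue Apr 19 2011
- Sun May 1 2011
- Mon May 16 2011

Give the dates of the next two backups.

Gaps: 6, 9, 12, 15 days — each gap is 3 larger than the previous one.
Next gap: 18 days. Mon May 16 2011 + 18 days = Fri Jun 3 2011.
Next gap: 21 days. Fri Jun 3 2011 + 21 days = Fri Jun 24 2011.

Fri Jun 3 2011, Fri Jun 24 2011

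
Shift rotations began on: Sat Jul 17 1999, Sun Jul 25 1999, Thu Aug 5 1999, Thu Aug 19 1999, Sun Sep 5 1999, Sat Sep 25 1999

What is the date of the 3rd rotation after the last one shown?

Intervals are 8, 11, 14, 17, 20 days — an arithmetic progression with common difference 3.
Next gap: 23 days. Sat Sep 25 1999 + 23 days = Mon Oct 18 1999.
Next gap: 26 days. Mon Oct 18 1999 + 26 days = Sat Nov 13 1999.
Next gap: 29 days. Sat Nov 13 1999 + 29 days = Sun Dec 12 1999.

Sun Dec 12 1999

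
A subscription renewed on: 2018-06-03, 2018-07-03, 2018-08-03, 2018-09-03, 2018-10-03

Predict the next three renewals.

2018-11-03, 2018-12-03, 2019-01-03

Each date is the 3rd; the gaps (30, 31, 31, 30) track the month lengths.
The rule is the 3rd of each month.
November 2018: 2018-11-03.
Next: December 2018 → 2018-12-03.
January 2019: 2019-01-03.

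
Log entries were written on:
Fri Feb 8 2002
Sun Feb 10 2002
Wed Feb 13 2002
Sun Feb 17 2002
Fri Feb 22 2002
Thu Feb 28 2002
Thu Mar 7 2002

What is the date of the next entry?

Gaps: 2, 3, 4, 5, 6, 7 days — each gap is 1 larger than the previous one.
Next gap: 8 days. Thu Mar 7 2002 + 8 days = Fri Mar 15 2002.

Fri Mar 15 2002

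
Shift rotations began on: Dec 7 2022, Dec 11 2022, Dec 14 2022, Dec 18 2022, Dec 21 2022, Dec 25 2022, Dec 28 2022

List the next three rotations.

Gaps: 4, 3, 4, 3, 4, 3 days — not constant, but cyclic with period 2.
The events fall on every Wednesday and Sunday.
Next Sunday: Jan 1 2023.
The following Wednesday is Jan 4 2023.
The following Sunday is Jan 8 2023.

Jan 1 2023, Jan 4 2023, Jan 8 2023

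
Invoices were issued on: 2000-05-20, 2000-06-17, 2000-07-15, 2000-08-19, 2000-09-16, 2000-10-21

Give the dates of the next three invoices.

These are Saturdays at 28- or 35-day spacing (28, 28, 35, 28, 35).
The pattern: 3rd Saturday of the month.
November 2000 — 3rd Saturday is 2000-11-18.
December 2000 — 3rd Saturday is 2000-12-16.
3rd Saturday of January 2001: 2001-01-20.

2000-11-18, 2000-12-16, 2001-01-20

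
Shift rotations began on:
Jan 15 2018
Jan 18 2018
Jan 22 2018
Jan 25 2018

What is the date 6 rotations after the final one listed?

Feb 15 2018

The gap pattern 3, 4, 3 repeats every 2 events.
These are the Mondays and Thursdays of each week.
The following Monday is Jan 29 2018.
The following Thursday is Feb 1 2018.
Next Monday: Feb 5 2018.
Next Thursday: Feb 8 2018.
Next Monday: Feb 12 2018.
The following Thursday is Feb 15 2018.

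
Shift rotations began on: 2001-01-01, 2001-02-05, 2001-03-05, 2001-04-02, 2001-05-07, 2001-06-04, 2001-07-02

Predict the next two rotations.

Gaps: 35, 28, 28, 35, 28, 28 days — a mix of 28 and 35. Every date is a Monday.
Each is the 1st Monday of its month.
August 2001 — 1st Monday is 2001-08-06.
September 2001 — 1st Monday is 2001-09-03.

2001-08-06, 2001-09-03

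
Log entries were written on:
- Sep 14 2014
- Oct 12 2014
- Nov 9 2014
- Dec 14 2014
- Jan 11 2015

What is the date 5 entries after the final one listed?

Jun 14 2015

These are Sundays at 28- or 35-day spacing (28, 28, 35, 28).
The pattern: 2nd Sunday of the month.
February 2015 — 2nd Sunday is Feb 8 2015.
2nd Sunday of March 2015: Mar 8 2015.
April 2015 — 2nd Sunday is Apr 12 2015.
2nd Sunday of May 2015: May 10 2015.
2nd Sunday of June 2015: Jun 14 2015.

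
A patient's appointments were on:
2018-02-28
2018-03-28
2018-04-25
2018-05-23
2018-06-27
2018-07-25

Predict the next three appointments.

These are Wednesdays at 28- or 35-day spacing (28, 28, 28, 35, 28).
The pattern: 4th Wednesday of the month.
August 2018 — 4th Wednesday is 2018-08-22.
4th Wednesday of September 2018: 2018-09-26.
4th Wednesday of October 2018: 2018-10-24.

2018-08-22, 2018-09-26, 2018-10-24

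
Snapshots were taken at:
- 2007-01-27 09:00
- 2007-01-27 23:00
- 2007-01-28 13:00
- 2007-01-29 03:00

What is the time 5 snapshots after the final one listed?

The interval is a steady 14 hours (14, 14, 14).
2007-01-29 03:00 + 14 h = 2007-01-29 17:00.
2007-01-29 17:00 + 14 h = 2007-01-30 07:00.
2007-01-30 07:00 + 14 h = 2007-01-30 21:00.
2007-01-30 21:00 + 14 h = 2007-01-31 11:00.
2007-01-31 11:00 + 14 h = 2007-02-01 01:00.

2007-02-01 01:00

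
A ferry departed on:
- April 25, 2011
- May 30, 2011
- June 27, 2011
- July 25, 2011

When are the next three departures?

August 29, 2011; September 26, 2011; October 31, 2011

These are Mondays with 35, 28, 28-day gaps.
Each is the final Monday of its month — May 30, 2011 is past the 28th, so '4th Monday' doesn't fit.
August 2011 ends with Monday August 29, 2011.
Last Monday of September 2011: September 26, 2011.
Last Monday of October 2011: October 31, 2011.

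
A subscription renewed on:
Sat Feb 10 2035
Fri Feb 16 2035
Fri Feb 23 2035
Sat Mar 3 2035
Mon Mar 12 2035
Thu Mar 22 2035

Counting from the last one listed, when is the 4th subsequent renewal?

Gaps: 6, 7, 8, 9, 10 days — each gap is 1 larger than the previous one.
Next gap: 11 days. Thu Mar 22 2035 + 11 days = Mon Apr 2 2035.
Next gap: 12 days. Mon Apr 2 2035 + 12 days = Sat Apr 14 2035.
Next gap: 13 days. Sat Apr 14 2035 + 13 days = Fri Apr 27 2035.
Next gap: 14 days. Fri Apr 27 2035 + 14 days = Fri May 11 2035.

Fri May 11 2035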